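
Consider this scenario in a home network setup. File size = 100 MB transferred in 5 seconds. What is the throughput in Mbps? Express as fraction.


Given: file = 100 MB, time = 5 s
File in Mb = 100 * 8 = 800 Mb
Throughput = 800 / 5 Mbps
Throughput = 160 Mbps

160


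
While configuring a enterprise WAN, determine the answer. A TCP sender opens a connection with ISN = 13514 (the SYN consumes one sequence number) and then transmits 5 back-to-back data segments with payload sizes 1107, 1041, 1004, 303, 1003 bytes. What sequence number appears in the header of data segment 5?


The SYN occupies sequence number ISN = 13514, so the first data byte is ISN + 1 = 13515.
SEQ of data segment i = (ISN + 1) + sum of payload sizes of segments 1..i-1.
Segment 1: SEQ = 13515, payload = 1107 bytes
Segment 2: SEQ = 14622, payload = 1041 bytes
Segment 3: SEQ = 15663, payload = 1004 bytes
Segment 4: SEQ = 16667, payload = 303 bytes
Segment 5: SEQ = 16970, payload = 1003 bytes
SEQ of segment 5 = 13515 + 1107 + 1041 + 1004 + 303 = 16970

16970


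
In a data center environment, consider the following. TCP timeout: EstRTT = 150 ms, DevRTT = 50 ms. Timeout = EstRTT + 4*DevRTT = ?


Given: EstRTT = 150 ms, DevRTT = 50 ms
Timeout = EstRTT + 4 * DevRTT
4 * DevRTT = 4 * 50 = 200
Timeout = 150 + 200 = 350 ms

350


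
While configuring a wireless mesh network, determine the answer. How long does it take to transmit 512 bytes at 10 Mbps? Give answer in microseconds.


Given: packet = 512 bytes, bandwidth = 10 Mbps
Packet in bits = 512 * 8 = 4096 bits
Bandwidth = 10 * 10^6 = 10000000 bps
Time = 4096 / 10000000 seconds
Time in us = 4096 * 10^6 / 10000000 = 409.6

409.6


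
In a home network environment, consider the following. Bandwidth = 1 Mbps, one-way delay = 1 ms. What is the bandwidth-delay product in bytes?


Given: bandwidth = 1 Mbps, delay = 1 ms
BDP in bits = 1 * 10^6 * 1 / 1000
BDP in bits = 1000
BDP in bytes = 1000 / 8 = 125

125


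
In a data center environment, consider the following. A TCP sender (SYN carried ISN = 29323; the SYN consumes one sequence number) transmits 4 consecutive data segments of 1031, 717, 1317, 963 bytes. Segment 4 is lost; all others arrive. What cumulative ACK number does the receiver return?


SYN uses sequence number 29323; first data byte = ISN + 1 = 29324.
Segment 1: SEQ = 29324, len = 1031 B, covers [29324, 30354]
Segment 2: SEQ = 30355, len = 717 B, covers [30355, 31071]
Segment 3: SEQ = 31072, len = 1317 B, covers [31072, 32388]
Segment 4: SEQ = 32389, len = 963 B, covers [32389, 33351] [LOST]
In-order data received: bytes [29324, 32388] (segments 1..3).
Segment 4 missing -> gap begins at byte 32389.
Cumulative ACK = next expected in-order byte = 29324 + 1031 + 717 + 1317 = 32389

32389


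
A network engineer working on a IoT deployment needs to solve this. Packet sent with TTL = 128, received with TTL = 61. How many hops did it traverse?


Given: initial TTL = 128, received TTL = 61
Hops = initial TTL - received TTL
Hops = 128 - 61 = 67

67


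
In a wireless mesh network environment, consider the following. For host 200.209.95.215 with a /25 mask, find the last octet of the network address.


Given: IP = 200.209.95.215, prefix = /25
Subnet mask = 255.255.255.128
Last octet of IP: 215
Last octet of mask: 128
Network last octet = 215 AND 128 = 128

128


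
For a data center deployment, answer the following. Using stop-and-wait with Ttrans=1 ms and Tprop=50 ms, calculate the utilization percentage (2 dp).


Given: Ttrans = 1 ms, Tprop = 50 ms
RTT = 2 * Tprop = 2 * 50 = 100 ms
U = Ttrans / (Ttrans + RTT)
U = 1 / (1 + 100)
U = 1 / 101 = 0.009901
U% = 0.99%

0.99


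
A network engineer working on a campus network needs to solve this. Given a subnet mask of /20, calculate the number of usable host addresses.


Given: subnet mask /20
Host bits = 32 - 20 = 12
Total addresses = 2^12 = 4096
Usable hosts = 4096 - 2 (network + broadcast) = 4094

4094


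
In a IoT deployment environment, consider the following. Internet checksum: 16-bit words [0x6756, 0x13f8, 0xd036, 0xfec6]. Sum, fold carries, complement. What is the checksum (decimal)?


Given words: [0x6756, 0x13f8, 0xd036, 0xfec6]
Step 1: Sum all words
Raw sum = 26454 + 5112 + 53302 + 65222 = 150090
Step 2: Fold carry: (19018 + 2) = 19020
One's complement = ~19020 & 0xFFFF = 46515

46515


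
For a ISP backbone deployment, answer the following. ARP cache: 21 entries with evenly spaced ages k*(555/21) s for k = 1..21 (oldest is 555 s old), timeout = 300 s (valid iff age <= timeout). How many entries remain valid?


Ages are k * 555/21 s for k = 1..21 (spacing = 26.4286 s).
Entry k is valid iff k * 555/21 <= 300 iff k <= 21 * 300 / 555 = 11.3514
n_valid = floor(11.3514) = 11
(n_stale = 21 - 11 = 10)

11


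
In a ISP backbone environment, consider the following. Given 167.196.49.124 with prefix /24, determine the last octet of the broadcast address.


Given: IP = 167.196.49.124, prefix = /24
Host bits = 32 - 24 = 8
Network last octet = 124 AND mask = 0
Host part size = 2^8 - 1 = 255
Broadcast last octet = 0 OR 255 = 255

255


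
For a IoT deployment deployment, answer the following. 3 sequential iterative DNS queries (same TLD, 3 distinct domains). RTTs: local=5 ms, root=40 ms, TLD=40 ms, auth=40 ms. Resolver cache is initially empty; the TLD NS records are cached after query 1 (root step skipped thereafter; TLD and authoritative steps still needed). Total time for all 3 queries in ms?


Lookup 1 (cold cache): local + root + TLD + auth = 5 + 40 + 40 + 40 = 125 ms
Lookups 2..3 (TLD NS cached -> skip root; new domain -> still ask TLD and auth): local + TLD + auth = 5 + 40 + 40 = 85 ms each
Remaining 2 lookups: 2 * 85 = 170 ms
Total = 125 + 170 = 295 ms

295


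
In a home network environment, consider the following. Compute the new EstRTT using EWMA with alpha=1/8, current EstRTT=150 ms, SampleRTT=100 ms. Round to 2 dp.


Given: EstRTT = 150 ms, SampleRTT = 100 ms, alpha = 1/8
New EstRTT = (1 - alpha) * EstRTT + alpha * SampleRTT
(7/8) * 150 = 131.25
(1/8) * 100 = 12.5
New EstRTT = 131.25 + 12.5 = 143.75 ms -> 143.75 ms (2 dp)

143.75


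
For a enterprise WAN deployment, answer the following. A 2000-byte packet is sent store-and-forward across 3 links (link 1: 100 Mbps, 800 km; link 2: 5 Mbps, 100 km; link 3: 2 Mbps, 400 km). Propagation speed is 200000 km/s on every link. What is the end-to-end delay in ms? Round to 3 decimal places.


Packet = 2000 bytes = 16000 bits. Store-and-forward: sum (t_trans + t_prop) per link.
Link 1: t_trans = 16000/(100*10^6) s = 0.1600 ms; t_prop = 800/200000 s = 4.0000 ms; subtotal = 4.1600 ms
Link 2: t_trans = 16000/(5*10^6) s = 3.2000 ms; t_prop = 100/200000 s = 0.5000 ms; subtotal = 3.7000 ms
Link 3: t_trans = 16000/(2*10^6) s = 8.0000 ms; t_prop = 400/200000 s = 2.0000 ms; subtotal = 10.0000 ms
End-to-end = 4.1600 + 3.7000 + 10.0000 = 17.8600 ms -> 17.860 ms (3 dp)

17.860


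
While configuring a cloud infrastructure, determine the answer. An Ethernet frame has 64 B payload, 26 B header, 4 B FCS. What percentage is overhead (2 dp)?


Given: payload = 64 B, header = 26 B, trailer = 4 B
Overhead bytes = header + trailer = 26 + 4 = 30
Total frame = payload + overhead = 64 + 30 = 94
Overhead % = 30 / 94 * 100 = 31.9149% -> 31.91% (2 dp)

31.91


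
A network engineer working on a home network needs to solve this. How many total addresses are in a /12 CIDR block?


Given: CIDR prefix /12
Host bits = 32 - 12 = 20
Total addresses = 2^20 = 1048576

1048576


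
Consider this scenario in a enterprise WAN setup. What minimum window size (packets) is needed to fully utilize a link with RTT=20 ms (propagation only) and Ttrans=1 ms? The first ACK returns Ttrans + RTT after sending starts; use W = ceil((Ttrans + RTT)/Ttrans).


Given: Ttrans = 1 ms, RTT = 20 ms (= 2 * Tprop, Tprop = 10 ms)
Time until first ACK returns = Ttrans + RTT = 1 + 20 = 21 ms
Need W * Ttrans >= Ttrans + RTT  ->  W >= (Ttrans + RTT) / Ttrans
(Ttrans + RTT) / Ttrans = 21 / 1 = 21
W_min = ceil(21) = 21

21


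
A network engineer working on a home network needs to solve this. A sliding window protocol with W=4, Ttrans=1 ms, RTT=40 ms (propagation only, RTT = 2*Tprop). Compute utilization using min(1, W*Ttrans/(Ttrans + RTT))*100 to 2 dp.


Given: W = 4, Ttrans = 1 ms, RTT = 40 ms (= 2 * Tprop, Tprop = 20 ms)
Cycle time = Ttrans + RTT = 1 + 40 = 41 ms (first packet sent until its ACK returns)
W * Ttrans = 4 * 1 = 4 ms of sending per cycle
W * Ttrans / (Ttrans + RTT) = 4 / 41 = 0.097561
U = min(1, 0.097561) = 0.097561
U% = 9.76%

9.76


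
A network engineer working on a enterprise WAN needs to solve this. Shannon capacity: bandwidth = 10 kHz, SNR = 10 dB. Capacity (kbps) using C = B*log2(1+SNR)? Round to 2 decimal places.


Given: B = 10 kHz, SNR = 10 dB
SNR linear = 10^(10/10) = 10
1 + SNR = 11
log2(11) = 3.4594316186
C = 10 * 1000 * 3.4594316186 = 34594.3162 bps
C = 34.594316 kbps -> 34.59 kbps (2 dp)

34.59


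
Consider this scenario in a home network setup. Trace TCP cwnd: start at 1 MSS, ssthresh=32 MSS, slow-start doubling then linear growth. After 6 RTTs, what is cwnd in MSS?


RTT 0: cwnd = 1 MSS (initial)
RTT 1: cwnd = 2 MSS (slow start, doubled)
RTT 2: cwnd = 4 MSS (slow start, doubled)
RTT 3: cwnd = 8 MSS (slow start, doubled)
RTT 4: cwnd = 16 MSS (slow start, doubled)
RTT 5: cwnd = 32 MSS (slow start, doubled)
RTT 6: cwnd = 33 MSS (congestion avoidance, +1)

33


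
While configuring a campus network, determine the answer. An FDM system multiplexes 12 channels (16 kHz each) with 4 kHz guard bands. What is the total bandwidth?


Given: 12 channels, 16 kHz each, guard = 4 kHz
Channel bandwidth = 12 * 16 = 192 kHz
Guard bands = 11 gaps * 4 kHz = 44 kHz
Total = 192 + 44 = 236 kHz

236


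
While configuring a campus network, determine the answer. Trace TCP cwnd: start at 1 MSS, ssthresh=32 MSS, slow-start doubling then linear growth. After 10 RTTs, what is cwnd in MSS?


RTT 0: cwnd = 1 MSS (initial)
RTT 1: cwnd = 2 MSS (slow start, doubled)
RTT 2: cwnd = 4 MSS (slow start, doubled)
RTT 3: cwnd = 8 MSS (slow start, doubled)
RTT 4: cwnd = 16 MSS (slow start, doubled)
RTT 5: cwnd = 32 MSS (slow start, doubled)
RTT 6: cwnd = 33 MSS (congestion avoidance, +1)
RTT 7: cwnd = 34 MSS (congestion avoidance, +1)
RTT 8: cwnd = 35 MSS (congestion avoidance, +1)
RTT 9: cwnd = 36 MSS (congestion avoidance, +1)
RTT 10: cwnd = 37 MSS (congestion avoidance, +1)

37


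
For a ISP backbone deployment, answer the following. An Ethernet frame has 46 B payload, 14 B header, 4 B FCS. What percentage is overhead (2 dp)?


Given: payload = 46 B, header = 14 B, trailer = 4 B
Overhead bytes = header + trailer = 14 + 4 = 18
Total frame = payload + overhead = 46 + 18 = 64
Overhead % = 18 / 64 * 100 = 28.1250% -> 28.13% (2 dp)

28.13


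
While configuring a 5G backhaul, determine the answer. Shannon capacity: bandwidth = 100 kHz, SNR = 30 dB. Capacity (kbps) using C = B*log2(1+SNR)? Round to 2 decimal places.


Given: B = 100 kHz, SNR = 30 dB
SNR linear = 10^(30/10) = 1000
1 + SNR = 1001
log2(1001) = 9.9672262588
C = 100 * 1000 * 9.9672262588 = 996722.6259 bps
C = 996.722626 kbps -> 996.72 kbps (2 dp)

996.72


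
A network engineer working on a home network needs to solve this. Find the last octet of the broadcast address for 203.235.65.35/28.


Given: IP = 203.235.65.35, prefix = /28
Host bits = 32 - 28 = 4
Network last octet = 35 AND mask = 32
Host part size = 2^4 - 1 = 15
Broadcast last octet = 32 OR 15 = 47

47


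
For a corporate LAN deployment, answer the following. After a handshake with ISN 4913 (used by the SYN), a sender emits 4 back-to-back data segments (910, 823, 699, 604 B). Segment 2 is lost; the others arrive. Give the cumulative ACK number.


SYN uses sequence number 4913; first data byte = ISN + 1 = 4914.
Segment 1: SEQ = 4914, len = 910 B, covers [4914, 5823]
Segment 2: SEQ = 5824, len = 823 B, covers [5824, 6646] [LOST]
Segment 3: SEQ = 6647, len = 699 B, covers [6647, 7345]
Segment 4: SEQ = 7346, len = 604 B, covers [7346, 7949]
In-order data received: bytes [4914, 5823] (segments 1..1).
Segment 2 missing -> gap begins at byte 5824; later segments buffered out of order.
Cumulative ACK = next expected in-order byte = 4914 + 910 = 5824

5824


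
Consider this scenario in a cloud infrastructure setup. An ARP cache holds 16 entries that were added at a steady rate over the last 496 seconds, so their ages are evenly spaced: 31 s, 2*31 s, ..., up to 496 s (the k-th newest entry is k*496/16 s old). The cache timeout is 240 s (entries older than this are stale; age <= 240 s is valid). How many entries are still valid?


Ages are k * 496/16 s for k = 1..16 (spacing = 31.0000 s).
Entry k is valid iff k * 496/16 <= 240 iff k <= 16 * 240 / 496 = 7.7419
n_valid = floor(7.7419) = 7
(n_stale = 16 - 7 = 9)

7


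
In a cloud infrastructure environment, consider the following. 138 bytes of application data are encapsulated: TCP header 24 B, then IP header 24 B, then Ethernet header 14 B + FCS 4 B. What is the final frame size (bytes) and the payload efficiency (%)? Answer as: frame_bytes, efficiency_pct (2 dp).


TCP segment = 138 + 24 = 162 B
IP packet = 162 + 24 = 186 B
Ethernet frame = 186 + 14 + 4 = 204 B
Efficiency = app / frame = 138 / 204 = 0.676471 = 67.6471% -> 67.65% (2 dp)

204, 67.65


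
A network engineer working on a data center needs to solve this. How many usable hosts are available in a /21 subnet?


Given: subnet mask /21
Host bits = 32 - 21 = 11
Total addresses = 2^11 = 2048
Usable hosts = 2048 - 2 (network + broadcast) = 2046

2046


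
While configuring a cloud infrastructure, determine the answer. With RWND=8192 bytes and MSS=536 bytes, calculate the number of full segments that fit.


Given: RWND = 8192 bytes, MSS = 536 bytes
Full segments = floor(RWND / MSS)
Full segments = floor(8192 / 536)
Full segments = floor(15.2836) = 15

15


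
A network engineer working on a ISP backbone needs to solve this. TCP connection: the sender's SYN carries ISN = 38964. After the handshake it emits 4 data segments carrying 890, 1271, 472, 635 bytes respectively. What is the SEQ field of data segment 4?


The SYN occupies sequence number ISN = 38964, so the first data byte is ISN + 1 = 38965.
SEQ of data segment i = (ISN + 1) + sum of payload sizes of segments 1..i-1.
Segment 1: SEQ = 38965, payload = 890 bytes
Segment 2: SEQ = 39855, payload = 1271 bytes
Segment 3: SEQ = 41126, payload = 472 bytes
Segment 4: SEQ = 41598, payload = 635 bytes
SEQ of segment 4 = 38965 + 890 + 1271 + 472 = 41598

41598


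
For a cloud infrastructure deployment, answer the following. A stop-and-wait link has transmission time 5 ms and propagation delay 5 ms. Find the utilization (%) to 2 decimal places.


Given: Ttrans = 5 ms, Tprop = 5 ms
RTT = 2 * Tprop = 2 * 5 = 10 ms
U = Ttrans / (Ttrans + RTT)
U = 5 / (5 + 10)
U = 5 / 15 = 0.333333
U% = 33.33%

33.33


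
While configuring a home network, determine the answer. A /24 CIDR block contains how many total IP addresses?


Given: CIDR prefix /24
Host bits = 32 - 24 = 8
Total addresses = 2^8 = 256

256


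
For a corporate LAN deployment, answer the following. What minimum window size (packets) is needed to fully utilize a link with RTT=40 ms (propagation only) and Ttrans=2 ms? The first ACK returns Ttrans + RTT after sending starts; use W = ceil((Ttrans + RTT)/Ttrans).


Given: Ttrans = 2 ms, RTT = 40 ms (= 2 * Tprop, Tprop = 20 ms)
Time until first ACK returns = Ttrans + RTT = 2 + 40 = 42 ms
Need W * Ttrans >= Ttrans + RTT  ->  W >= (Ttrans + RTT) / Ttrans
(Ttrans + RTT) / Ttrans = 42 / 2 = 21
W_min = ceil(21) = 21

21


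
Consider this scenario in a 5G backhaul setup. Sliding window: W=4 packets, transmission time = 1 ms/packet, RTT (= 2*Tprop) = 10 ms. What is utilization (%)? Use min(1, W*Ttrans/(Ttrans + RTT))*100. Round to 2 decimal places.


Given: W = 4, Ttrans = 1 ms, RTT = 10 ms (= 2 * Tprop, Tprop = 5 ms)
Cycle time = Ttrans + RTT = 1 + 10 = 11 ms (first packet sent until its ACK returns)
W * Ttrans = 4 * 1 = 4 ms of sending per cycle
W * Ttrans / (Ttrans + RTT) = 4 / 11 = 0.363636
U = min(1, 0.363636) = 0.363636
U% = 36.36%

36.36


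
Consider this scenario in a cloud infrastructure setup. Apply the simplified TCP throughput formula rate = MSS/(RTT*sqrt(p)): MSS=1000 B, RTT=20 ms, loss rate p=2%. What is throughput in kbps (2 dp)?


Given: MSS = 1000 bytes, RTT = 20 ms, loss = 2%
RTT in seconds = 20 / 1000 = 0.02
Loss rate = 2% = 0.02
sqrt(loss) = sqrt(0.02) = 0.141421356237
Throughput (bytes/s) = 1000 / (0.02 * 0.141421356237) = 353553.3906
Throughput (kbps) = 353553.3906 * 8 / 1000 = 2828.427125 -> 2828.43 kbps (2 dp)

2828.43


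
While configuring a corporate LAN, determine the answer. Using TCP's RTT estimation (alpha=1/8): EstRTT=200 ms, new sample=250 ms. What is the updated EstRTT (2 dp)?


Given: EstRTT = 200 ms, SampleRTT = 250 ms, alpha = 1/8
New EstRTT = (1 - alpha) * EstRTT + alpha * SampleRTT
(7/8) * 200 = 175
(1/8) * 250 = 31.25
New EstRTT = 175 + 31.25 = 206.25 ms -> 206.25 ms (2 dp)

206.25


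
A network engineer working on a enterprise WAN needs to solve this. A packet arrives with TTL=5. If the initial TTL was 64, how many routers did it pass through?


Given: initial TTL = 64, received TTL = 5
Hops = initial TTL - received TTL
Hops = 64 - 5 = 59

59


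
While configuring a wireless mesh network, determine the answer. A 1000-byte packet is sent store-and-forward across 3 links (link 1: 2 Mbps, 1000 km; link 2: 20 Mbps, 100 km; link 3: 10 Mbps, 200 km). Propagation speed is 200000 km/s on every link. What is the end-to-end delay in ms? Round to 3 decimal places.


Packet = 1000 bytes = 8000 bits. Store-and-forward: sum (t_trans + t_prop) per link.
Link 1: t_trans = 8000/(2*10^6) s = 4.0000 ms; t_prop = 1000/200000 s = 5.0000 ms; subtotal = 9.0000 ms
Link 2: t_trans = 8000/(20*10^6) s = 0.4000 ms; t_prop = 100/200000 s = 0.5000 ms; subtotal = 0.9000 ms
Link 3: t_trans = 8000/(10*10^6) s = 0.8000 ms; t_prop = 200/200000 s = 1.0000 ms; subtotal = 1.8000 ms
End-to-end = 9.0000 + 0.9000 + 1.8000 = 11.7000 ms -> 11.700 ms (3 dp)

11.700


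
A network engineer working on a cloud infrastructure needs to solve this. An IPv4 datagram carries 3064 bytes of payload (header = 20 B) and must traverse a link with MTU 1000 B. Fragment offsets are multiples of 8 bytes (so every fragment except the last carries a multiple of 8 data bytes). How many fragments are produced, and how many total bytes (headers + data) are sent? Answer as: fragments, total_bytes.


Max data per non-final fragment = floor((MTU - header)/8)*8 = floor((1000 - 20)/8)*8 = floor(980/8)*8 = 976 B
Final fragment needs no 8-byte alignment: it can carry up to MTU - header = 980 B
Non-final fragments needed = ceil((payload - 980) / 976) = ceil(2084/976) = ceil(2.1352) = 3
Number of fragments = 3 + 1 = 4
Fragment sizes (data): 3 * 976 B + 136 B (last, 136 <= 980 OK)
Total bytes sent = payload + n_frags * header = 3064 + 4*20 = 3064 + 80 = 3144 B

4, 3144


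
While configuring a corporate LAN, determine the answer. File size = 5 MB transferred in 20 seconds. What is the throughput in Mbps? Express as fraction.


Given: file = 5 MB, time = 20 s
File in Mb = 5 * 8 = 40 Mb
Throughput = 40 / 20 Mbps
Throughput = 2 Mbps

2


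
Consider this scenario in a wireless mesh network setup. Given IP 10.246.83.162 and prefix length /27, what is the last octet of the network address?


Given: IP = 10.246.83.162, prefix = /27
Subnet mask = 255.255.255.224
Last octet of IP: 162
Last octet of mask: 224
Network last octet = 162 AND 224 = 160

160


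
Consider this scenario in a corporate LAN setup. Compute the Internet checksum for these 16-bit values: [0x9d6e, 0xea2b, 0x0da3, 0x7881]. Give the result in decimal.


Given words: [0x9d6e, 0xea2b, 0x0da3, 0x7881]
Step 1: Sum all words
Raw sum = 40302 + 59947 + 3491 + 30849 = 134589
Step 2: Fold carry: (3517 + 2) = 3519
One's complement = ~3519 & 0xFFFF = 62016

62016


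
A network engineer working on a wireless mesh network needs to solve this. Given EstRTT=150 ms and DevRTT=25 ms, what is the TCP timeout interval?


Given: EstRTT = 150 ms, DevRTT = 25 ms
Timeout = EstRTT + 4 * DevRTT
4 * DevRTT = 4 * 25 = 100
Timeout = 150 + 100 = 250 ms

250


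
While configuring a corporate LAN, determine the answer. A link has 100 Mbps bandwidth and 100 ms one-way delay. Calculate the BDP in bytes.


Given: bandwidth = 100 Mbps, delay = 100 ms
BDP in bits = 100 * 10^6 * 100 / 1000
BDP in bits = 10000000
BDP in bytes = 10000000 / 8 = 1250000

1250000


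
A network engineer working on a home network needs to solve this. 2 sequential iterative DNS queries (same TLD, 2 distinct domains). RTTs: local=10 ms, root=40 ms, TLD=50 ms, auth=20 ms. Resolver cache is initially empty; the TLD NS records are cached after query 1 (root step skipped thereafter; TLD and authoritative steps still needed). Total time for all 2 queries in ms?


Lookup 1 (cold cache): local + root + TLD + auth = 10 + 40 + 50 + 20 = 120 ms
Lookups 2..2 (TLD NS cached -> skip root; new domain -> still ask TLD and auth): local + TLD + auth = 10 + 50 + 20 = 80 ms each
Remaining 1 lookups: 1 * 80 = 80 ms
Total = 120 + 80 = 200 ms

200


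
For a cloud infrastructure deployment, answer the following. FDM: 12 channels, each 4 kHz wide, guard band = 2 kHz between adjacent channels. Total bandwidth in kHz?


Given: 12 channels, 4 kHz each, guard = 2 kHz
Channel bandwidth = 12 * 4 = 48 kHz
Guard bands = 11 gaps * 2 kHz = 22 kHz
Total = 48 + 22 = 70 kHz

70


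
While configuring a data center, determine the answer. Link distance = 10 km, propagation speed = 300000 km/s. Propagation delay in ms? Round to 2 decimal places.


Given: distance = 10 km, speed = 300000 km/s
Delay = distance / speed = 10 / 300000 seconds
Delay in ms = 10 * 1000 / 300000
Delay = 0.0333 ms
Rounded to 2 dp = 0.03 ms

0.03


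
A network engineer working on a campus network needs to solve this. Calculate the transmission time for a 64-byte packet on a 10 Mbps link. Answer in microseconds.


Given: packet = 64 bytes, bandwidth = 10 Mbps
Packet in bits = 64 * 8 = 512 bits
Bandwidth = 10 * 10^6 = 10000000 bps
Time = 512 / 10000000 seconds
Time in us = 512 * 10^6 / 10000000 = 51.2

51.2


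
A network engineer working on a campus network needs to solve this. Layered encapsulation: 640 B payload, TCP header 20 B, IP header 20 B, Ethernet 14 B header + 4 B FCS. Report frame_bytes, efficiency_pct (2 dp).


TCP segment = 640 + 20 = 660 B
IP packet = 660 + 20 = 680 B
Ethernet frame = 680 + 14 + 4 = 698 B
Efficiency = app / frame = 640 / 698 = 0.916905 = 91.6905% -> 91.69% (2 dp)

698, 91.69


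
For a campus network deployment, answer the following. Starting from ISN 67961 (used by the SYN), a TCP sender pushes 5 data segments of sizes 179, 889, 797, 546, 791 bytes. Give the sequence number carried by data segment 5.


The SYN occupies sequence number ISN = 67961, so the first data byte is ISN + 1 = 67962.
SEQ of data segment i = (ISN + 1) + sum of payload sizes of segments 1..i-1.
Segment 1: SEQ = 67962, payload = 179 bytes
Segment 2: SEQ = 68141, payload = 889 bytes
Segment 3: SEQ = 69030, payload = 797 bytes
Segment 4: SEQ = 69827, payload = 546 bytes
Segment 5: SEQ = 70373, payload = 791 bytes
SEQ of segment 5 = 67962 + 179 + 889 + 797 + 546 = 70373

70373


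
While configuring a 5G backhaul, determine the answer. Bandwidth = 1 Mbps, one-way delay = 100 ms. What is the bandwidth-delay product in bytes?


Given: bandwidth = 1 Mbps, delay = 100 ms
BDP in bits = 1 * 10^6 * 100 / 1000
BDP in bits = 100000
BDP in bytes = 100000 / 8 = 12500

12500


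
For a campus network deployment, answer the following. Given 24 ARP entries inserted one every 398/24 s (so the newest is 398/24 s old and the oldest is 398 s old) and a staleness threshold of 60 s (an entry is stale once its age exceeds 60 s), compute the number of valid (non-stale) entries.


Ages are k * 398/24 s for k = 1..24 (spacing = 16.5833 s).
Entry k is valid iff k * 398/24 <= 60 iff k <= 24 * 60 / 398 = 3.6181
n_valid = floor(3.6181) = 3
(n_stale = 24 - 3 = 21)

3


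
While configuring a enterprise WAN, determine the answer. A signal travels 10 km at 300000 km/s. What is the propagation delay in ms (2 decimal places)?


Given: distance = 10 km, speed = 300000 km/s
Delay = distance / speed = 10 / 300000 seconds
Delay in ms = 10 * 1000 / 300000
Delay = 0.0333 ms
Rounded to 2 dp = 0.03 ms

0.03


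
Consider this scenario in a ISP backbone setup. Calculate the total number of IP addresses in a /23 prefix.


Given: CIDR prefix /23
Host bits = 32 - 23 = 9
Total addresses = 2^9 = 512

512


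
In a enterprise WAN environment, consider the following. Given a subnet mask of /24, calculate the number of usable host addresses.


Given: subnet mask /24
Host bits = 32 - 24 = 8
Total addresses = 2^8 = 256
Usable hosts = 256 - 2 (network + broadcast) = 254

254


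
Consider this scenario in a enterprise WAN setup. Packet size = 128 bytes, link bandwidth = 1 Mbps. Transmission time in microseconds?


Given: packet = 128 bytes, bandwidth = 1 Mbps
Packet in bits = 128 * 8 = 1024 bits
Bandwidth = 1 * 10^6 = 1000000 bps
Time = 1024 / 1000000 seconds
Time in us = 1024 * 10^6 / 1000000 = 1024

1024


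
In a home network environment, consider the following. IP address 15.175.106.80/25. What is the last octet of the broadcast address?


Given: IP = 15.175.106.80, prefix = /25
Host bits = 32 - 25 = 7
Network last octet = 80 AND mask = 0
Host part size = 2^7 - 1 = 127
Broadcast last octet = 0 OR 127 = 127

127


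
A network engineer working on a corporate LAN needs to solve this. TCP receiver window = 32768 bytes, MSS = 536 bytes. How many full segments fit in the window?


Given: RWND = 32768 bytes, MSS = 536 bytes
Full segments = floor(RWND / MSS)
Full segments = floor(32768 / 536)
Full segments = floor(61.1343) = 61

61


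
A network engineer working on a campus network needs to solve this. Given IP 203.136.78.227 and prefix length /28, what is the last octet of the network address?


Given: IP = 203.136.78.227, prefix = /28
Subnet mask = 255.255.255.240
Last octet of IP: 227
Last octet of mask: 240
Network last octet = 227 AND 240 = 224

224


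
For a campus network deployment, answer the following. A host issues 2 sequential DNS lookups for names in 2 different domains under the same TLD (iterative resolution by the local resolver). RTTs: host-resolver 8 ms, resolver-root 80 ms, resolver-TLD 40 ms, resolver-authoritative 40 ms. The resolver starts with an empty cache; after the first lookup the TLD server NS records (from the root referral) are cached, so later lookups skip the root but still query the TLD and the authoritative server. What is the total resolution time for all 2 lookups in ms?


Lookup 1 (cold cache): local + root + TLD + auth = 8 + 80 + 40 + 40 = 168 ms
Lookups 2..2 (TLD NS cached -> skip root; new domain -> still ask TLD and auth): local + TLD + auth = 8 + 40 + 40 = 88 ms each
Remaining 1 lookups: 1 * 88 = 88 ms
Total = 168 + 88 = 256 ms

256


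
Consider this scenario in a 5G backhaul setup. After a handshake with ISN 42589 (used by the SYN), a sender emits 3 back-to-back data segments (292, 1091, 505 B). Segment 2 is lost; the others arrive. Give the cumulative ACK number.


SYN uses sequence number 42589; first data byte = ISN + 1 = 42590.
Segment 1: SEQ = 42590, len = 292 B, covers [42590, 42881]
Segment 2: SEQ = 42882, len = 1091 B, covers [42882, 43972] [LOST]
Segment 3: SEQ = 43973, len = 505 B, covers [43973, 44477]
In-order data received: bytes [42590, 42881] (segments 1..1).
Segment 2 missing -> gap begins at byte 42882; later segments buffered out of order.
Cumulative ACK = next expected in-order byte = 42590 + 292 = 42882

42882


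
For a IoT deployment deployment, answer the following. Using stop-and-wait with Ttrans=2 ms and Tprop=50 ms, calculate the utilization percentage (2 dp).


Given: Ttrans = 2 ms, Tprop = 50 ms
RTT = 2 * Tprop = 2 * 50 = 100 ms
U = Ttrans / (Ttrans + RTT)
U = 2 / (2 + 100)
U = 2 / 102 = 0.019608
U% = 1.96%

1.96


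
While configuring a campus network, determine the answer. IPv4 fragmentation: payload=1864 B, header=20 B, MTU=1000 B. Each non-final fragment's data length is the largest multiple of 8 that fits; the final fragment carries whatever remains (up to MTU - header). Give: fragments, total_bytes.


Max data per non-final fragment = floor((MTU - header)/8)*8 = floor((1000 - 20)/8)*8 = floor(980/8)*8 = 976 B
Final fragment needs no 8-byte alignment: it can carry up to MTU - header = 980 B
Non-final fragments needed = ceil((payload - 980) / 976) = ceil(884/976) = ceil(0.9057) = 1
Number of fragments = 1 + 1 = 2
Fragment sizes (data): 1 * 976 B + 888 B (last, 888 <= 980 OK)
Total bytes sent = payload + n_frags * header = 1864 + 2*20 = 1864 + 40 = 1904 B

2, 1904


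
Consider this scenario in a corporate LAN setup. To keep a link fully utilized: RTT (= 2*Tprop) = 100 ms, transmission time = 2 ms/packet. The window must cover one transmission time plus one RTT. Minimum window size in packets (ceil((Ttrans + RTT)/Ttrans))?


Given: Ttrans = 2 ms, RTT = 100 ms (= 2 * Tprop, Tprop = 50 ms)
Time until first ACK returns = Ttrans + RTT = 2 + 100 = 102 ms
Need W * Ttrans >= Ttrans + RTT  ->  W >= (Ttrans + RTT) / Ttrans
(Ttrans + RTT) / Ttrans = 102 / 2 = 51
W_min = ceil(51) = 51

51


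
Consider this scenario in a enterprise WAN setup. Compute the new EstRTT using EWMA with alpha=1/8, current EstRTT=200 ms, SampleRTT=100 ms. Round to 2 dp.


Given: EstRTT = 200 ms, SampleRTT = 100 ms, alpha = 1/8
New EstRTT = (1 - alpha) * EstRTT + alpha * SampleRTT
(7/8) * 200 = 175
(1/8) * 100 = 12.5
New EstRTT = 175 + 12.5 = 187.5 ms -> 187.50 ms (2 dp)

187.50


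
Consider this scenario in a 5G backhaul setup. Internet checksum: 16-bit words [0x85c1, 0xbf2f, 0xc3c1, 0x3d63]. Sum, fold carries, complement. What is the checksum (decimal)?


Given words: [0x85c1, 0xbf2f, 0xc3c1, 0x3d63]
Step 1: Sum all words
Raw sum = 34241 + 48943 + 50113 + 15715 = 149012
Step 2: Fold carry: (17940 + 2) = 17942
One's complement = ~17942 & 0xFFFF = 47593

47593


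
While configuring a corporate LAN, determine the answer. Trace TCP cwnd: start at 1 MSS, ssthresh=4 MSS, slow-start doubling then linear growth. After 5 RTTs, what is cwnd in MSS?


RTT 0: cwnd = 1 MSS (initial)
RTT 1: cwnd = 2 MSS (slow start, doubled)
RTT 2: cwnd = 4 MSS (slow start, doubled)
RTT 3: cwnd = 5 MSS (congestion avoidance, +1)
RTT 4: cwnd = 6 MSS (congestion avoidance, +1)
RTT 5: cwnd = 7 MSS (congestion avoidance, +1)

7


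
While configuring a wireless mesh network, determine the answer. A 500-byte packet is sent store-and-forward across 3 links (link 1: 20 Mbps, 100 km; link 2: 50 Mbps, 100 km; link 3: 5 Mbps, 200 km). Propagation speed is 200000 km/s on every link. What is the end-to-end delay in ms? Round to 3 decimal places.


Packet = 500 bytes = 4000 bits. Store-and-forward: sum (t_trans + t_prop) per link.
Link 1: t_trans = 4000/(20*10^6) s = 0.2000 ms; t_prop = 100/200000 s = 0.5000 ms; subtotal = 0.7000 ms
Link 2: t_trans = 4000/(50*10^6) s = 0.0800 ms; t_prop = 100/200000 s = 0.5000 ms; subtotal = 0.5800 ms
Link 3: t_trans = 4000/(5*10^6) s = 0.8000 ms; t_prop = 200/200000 s = 1.0000 ms; subtotal = 1.8000 ms
End-to-end = 0.7000 + 0.5800 + 1.8000 = 3.0800 ms -> 3.080 ms (3 dp)

3.080


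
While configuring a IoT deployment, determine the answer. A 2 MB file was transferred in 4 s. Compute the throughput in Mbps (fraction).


Given: file = 2 MB, time = 4 s
File in Mb = 2 * 8 = 16 Mb
Throughput = 16 / 4 Mbps
Throughput = 4 Mbps

4


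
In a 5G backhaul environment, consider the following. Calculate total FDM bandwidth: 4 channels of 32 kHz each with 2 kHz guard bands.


Given: 4 channels, 32 kHz each, guard = 2 kHz
Channel bandwidth = 4 * 32 = 128 kHz
Guard bands = 3 gaps * 2 kHz = 6 kHz
Total = 128 + 6 = 134 kHz

134


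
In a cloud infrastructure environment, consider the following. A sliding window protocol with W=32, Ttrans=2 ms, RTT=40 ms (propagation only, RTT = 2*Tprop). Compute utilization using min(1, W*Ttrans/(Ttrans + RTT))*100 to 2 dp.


Given: W = 32, Ttrans = 2 ms, RTT = 40 ms (= 2 * Tprop, Tprop = 20 ms)
Cycle time = Ttrans + RTT = 2 + 40 = 42 ms (first packet sent until its ACK returns)
W * Ttrans = 32 * 2 = 64 ms of sending per cycle
W * Ttrans / (Ttrans + RTT) = 64 / 42 = 1.523810
U = min(1, 1.523810) = 1.000000
U% = 100.00%

100.00


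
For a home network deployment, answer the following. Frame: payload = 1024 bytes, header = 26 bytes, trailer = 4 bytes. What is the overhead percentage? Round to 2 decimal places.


Given: payload = 1024 B, header = 26 B, trailer = 4 B
Overhead bytes = header + trailer = 26 + 4 = 30
Total frame = payload + overhead = 1024 + 30 = 1054
Overhead % = 30 / 1054 * 100 = 2.8463% -> 2.85% (2 dp)

2.85


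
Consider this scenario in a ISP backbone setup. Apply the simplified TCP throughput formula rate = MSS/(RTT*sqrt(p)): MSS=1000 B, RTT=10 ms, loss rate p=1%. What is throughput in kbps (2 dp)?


Given: MSS = 1000 bytes, RTT = 10 ms, loss = 1%
RTT in seconds = 10 / 1000 = 0.01
Loss rate = 1% = 0.01
sqrt(loss) = sqrt(0.01) = 0.1
Throughput (bytes/s) = 1000 / (0.01 * 0.1) = 1000000.0000
Throughput (kbps) = 1000000.0000 * 8 / 1000 = 8000.000000 -> 8000.00 kbps (2 dp)

8000.00


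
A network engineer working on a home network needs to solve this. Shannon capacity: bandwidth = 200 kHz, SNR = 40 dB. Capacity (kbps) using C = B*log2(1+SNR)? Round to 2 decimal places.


Given: B = 200 kHz, SNR = 40 dB
SNR linear = 10^(40/10) = 10000
1 + SNR = 10001
log2(10001) = 13.2878566418
C = 200 * 1000 * 13.2878566418 = 2657571.3284 bps
C = 2657.571328 kbps -> 2657.57 kbps (2 dp)

2657.57


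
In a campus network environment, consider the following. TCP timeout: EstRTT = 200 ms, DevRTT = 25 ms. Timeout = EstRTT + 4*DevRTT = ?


Given: EstRTT = 200 ms, DevRTT = 25 ms
Timeout = EstRTT + 4 * DevRTT
4 * DevRTT = 4 * 25 = 100
Timeout = 200 + 100 = 300 ms

300


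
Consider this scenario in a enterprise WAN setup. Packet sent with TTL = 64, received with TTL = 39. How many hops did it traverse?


Given: initial TTL = 64, received TTL = 39
Hops = initial TTL - received TTL
Hops = 64 - 39 = 25

25


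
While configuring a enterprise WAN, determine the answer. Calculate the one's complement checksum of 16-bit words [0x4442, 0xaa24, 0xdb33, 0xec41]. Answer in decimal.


Given words: [0x4442, 0xaa24, 0xdb33, 0xec41]
Step 1: Sum all words
Raw sum = 17474 + 43556 + 56115 + 60481 = 177626
Step 2: Fold carry: (46554 + 2) = 46556
One's complement = ~46556 & 0xFFFF = 18979

18979


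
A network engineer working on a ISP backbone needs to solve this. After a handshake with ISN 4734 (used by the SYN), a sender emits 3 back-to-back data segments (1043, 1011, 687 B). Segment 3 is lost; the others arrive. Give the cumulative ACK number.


SYN uses sequence number 4734; first data byte = ISN + 1 = 4735.
Segment 1: SEQ = 4735, len = 1043 B, covers [4735, 5777]
Segment 2: SEQ = 5778, len = 1011 B, covers [5778, 6788]
Segment 3: SEQ = 6789, len = 687 B, covers [6789, 7475] [LOST]
In-order data received: bytes [4735, 6788] (segments 1..2).
Segment 3 missing -> gap begins at byte 6789.
Cumulative ACK = next expected in-order byte = 4735 + 1043 + 1011 = 6789

6789


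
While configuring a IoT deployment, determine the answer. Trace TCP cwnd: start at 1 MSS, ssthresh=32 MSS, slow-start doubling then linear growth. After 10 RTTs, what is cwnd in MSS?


RTT 0: cwnd = 1 MSS (initial)
RTT 1: cwnd = 2 MSS (slow start, doubled)
RTT 2: cwnd = 4 MSS (slow start, doubled)
RTT 3: cwnd = 8 MSS (slow start, doubled)
RTT 4: cwnd = 16 MSS (slow start, doubled)
RTT 5: cwnd = 32 MSS (slow start, doubled)
RTT 6: cwnd = 33 MSS (congestion avoidance, +1)
RTT 7: cwnd = 34 MSS (congestion avoidance, +1)
RTT 8: cwnd = 35 MSS (congestion avoidance, +1)
RTT 9: cwnd = 36 MSS (congestion avoidance, +1)
RTT 10: cwnd = 37 MSS (congestion avoidance, +1)

37


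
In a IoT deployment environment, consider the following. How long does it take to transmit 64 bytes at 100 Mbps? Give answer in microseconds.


Given: packet = 64 bytes, bandwidth = 100 Mbps
Packet in bits = 64 * 8 = 512 bits
Bandwidth = 100 * 10^6 = 100000000 bps
Time = 512 / 100000000 seconds
Time in us = 512 * 10^6 / 100000000 = 5.12

5.12


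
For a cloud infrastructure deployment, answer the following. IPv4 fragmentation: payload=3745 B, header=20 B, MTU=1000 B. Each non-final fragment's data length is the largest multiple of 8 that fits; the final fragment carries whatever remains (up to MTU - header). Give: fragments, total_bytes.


Max data per non-final fragment = floor((MTU - header)/8)*8 = floor((1000 - 20)/8)*8 = floor(980/8)*8 = 976 B
Final fragment needs no 8-byte alignment: it can carry up to MTU - header = 980 B
Non-final fragments needed = ceil((payload - 980) / 976) = ceil(2765/976) = ceil(2.8330) = 3
Number of fragments = 3 + 1 = 4
Fragment sizes (data): 3 * 976 B + 817 B (last, 817 <= 980 OK)
Total bytes sent = payload + n_frags * header = 3745 + 4*20 = 3745 + 80 = 3825 B

4, 3825


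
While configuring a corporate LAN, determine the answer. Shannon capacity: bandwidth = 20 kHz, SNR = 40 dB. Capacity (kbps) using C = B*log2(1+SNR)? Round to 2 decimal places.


Given: B = 20 kHz, SNR = 40 dB
SNR linear = 10^(40/10) = 10000
1 + SNR = 10001
log2(10001) = 13.2878566418
C = 20 * 1000 * 13.2878566418 = 265757.1328 bps
C = 265.757133 kbps -> 265.76 kbps (2 dp)

265.76


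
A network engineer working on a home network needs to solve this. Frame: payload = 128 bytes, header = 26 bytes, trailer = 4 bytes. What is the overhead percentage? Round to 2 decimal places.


Given: payload = 128 B, header = 26 B, trailer = 4 B
Overhead bytes = header + trailer = 26 + 4 = 30
Total frame = payload + overhead = 128 + 30 = 158
Overhead % = 30 / 158 * 100 = 18.9873% -> 18.99% (2 dp)

18.99


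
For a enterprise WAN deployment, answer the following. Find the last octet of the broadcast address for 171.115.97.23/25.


Given: IP = 171.115.97.23, prefix = /25
Host bits = 32 - 25 = 7
Network last octet = 23 AND mask = 0
Host part size = 2^7 - 1 = 127
Broadcast last octet = 0 OR 127 = 127

127


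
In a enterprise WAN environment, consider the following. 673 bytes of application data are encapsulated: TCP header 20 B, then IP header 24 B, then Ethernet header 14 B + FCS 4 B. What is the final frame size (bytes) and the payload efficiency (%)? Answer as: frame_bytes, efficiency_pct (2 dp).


TCP segment = 673 + 20 = 693 B
IP packet = 693 + 24 = 717 B
Ethernet frame = 717 + 14 + 4 = 735 B
Efficiency = app / frame = 673 / 735 = 0.915646 = 91.5646% -> 91.56% (2 dp)

735, 91.56


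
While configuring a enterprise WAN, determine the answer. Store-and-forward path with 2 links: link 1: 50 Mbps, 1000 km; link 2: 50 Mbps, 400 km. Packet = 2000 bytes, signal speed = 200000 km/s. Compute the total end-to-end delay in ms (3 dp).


Packet = 2000 bytes = 16000 bits. Store-and-forward: sum (t_trans + t_prop) per link.
Link 1: t_trans = 16000/(50*10^6) s = 0.3200 ms; t_prop = 1000/200000 s = 5.0000 ms; subtotal = 5.3200 ms
Link 2: t_trans = 16000/(50*10^6) s = 0.3200 ms; t_prop = 400/200000 s = 2.0000 ms; subtotal = 2.3200 ms
End-to-end = 5.3200 + 2.3200 = 7.6400 ms -> 7.640 ms (3 dp)

7.640


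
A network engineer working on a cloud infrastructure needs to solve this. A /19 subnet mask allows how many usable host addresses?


Given: subnet mask /19
Host bits = 32 - 19 = 13
Total addresses = 2^13 = 8192
Usable hosts = 8192 - 2 (network + broadcast) = 8190

8190


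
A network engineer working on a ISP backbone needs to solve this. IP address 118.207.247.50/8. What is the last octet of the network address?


Given: IP = 118.207.247.50, prefix = /8
Subnet mask = 255.0.0.0
Last octet of IP: 50
Last octet of mask: 0
Network last octet = 50 AND 0 = 0

0
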